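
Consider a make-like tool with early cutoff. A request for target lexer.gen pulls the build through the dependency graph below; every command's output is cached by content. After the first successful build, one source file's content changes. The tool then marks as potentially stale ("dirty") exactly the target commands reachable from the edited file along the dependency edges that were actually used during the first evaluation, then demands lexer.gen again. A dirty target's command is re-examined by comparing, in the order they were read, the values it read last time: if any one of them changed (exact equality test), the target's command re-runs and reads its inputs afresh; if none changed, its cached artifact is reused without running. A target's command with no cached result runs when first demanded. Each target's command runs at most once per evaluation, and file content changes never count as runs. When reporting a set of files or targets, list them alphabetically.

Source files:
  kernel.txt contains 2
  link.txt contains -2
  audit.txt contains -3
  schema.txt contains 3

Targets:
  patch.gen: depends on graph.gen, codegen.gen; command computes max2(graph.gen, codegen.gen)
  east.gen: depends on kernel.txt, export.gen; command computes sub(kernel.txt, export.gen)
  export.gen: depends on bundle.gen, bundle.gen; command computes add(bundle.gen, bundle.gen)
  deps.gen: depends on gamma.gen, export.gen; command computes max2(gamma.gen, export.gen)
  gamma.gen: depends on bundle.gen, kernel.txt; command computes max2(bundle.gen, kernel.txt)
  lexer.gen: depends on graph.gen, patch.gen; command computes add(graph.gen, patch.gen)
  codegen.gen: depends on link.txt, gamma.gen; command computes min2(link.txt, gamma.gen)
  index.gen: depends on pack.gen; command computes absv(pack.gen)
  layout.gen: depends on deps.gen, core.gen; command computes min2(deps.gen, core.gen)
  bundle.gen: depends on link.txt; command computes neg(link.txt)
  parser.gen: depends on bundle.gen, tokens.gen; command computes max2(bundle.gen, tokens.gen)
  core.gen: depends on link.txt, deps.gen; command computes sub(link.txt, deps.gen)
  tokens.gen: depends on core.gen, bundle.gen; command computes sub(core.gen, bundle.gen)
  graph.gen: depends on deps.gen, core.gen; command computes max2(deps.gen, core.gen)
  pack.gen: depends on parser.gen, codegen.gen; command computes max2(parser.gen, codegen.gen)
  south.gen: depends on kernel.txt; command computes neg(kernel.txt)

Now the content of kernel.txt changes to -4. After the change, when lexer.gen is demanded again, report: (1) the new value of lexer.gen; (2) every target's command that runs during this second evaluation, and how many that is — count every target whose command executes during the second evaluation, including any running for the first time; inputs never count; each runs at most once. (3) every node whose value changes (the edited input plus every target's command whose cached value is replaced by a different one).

First demand of the output computes:
  bundle.gen = neg(-2) = 2
  export.gen = add(2, 2) = 4
  gamma.gen = max2(2, 2) = 2
  codegen.gen = min2(-2, 2) = -2
  deps.gen = max2(2, 4) = 4
  core.gen = sub(-2, 4) = -6
  graph.gen = max2(4, -6) = 4
  patch.gen = max2(4, -2) = 4
  lexer.gen = add(4, 4) = 8

After the edit, cleaning proceeds:
  gamma.gen: a read changed (kernel.txt 2->-4) — executes, giving 2 — identical to its old value.
  codegen.gen: dirty, but its reads are unchanged (link.txt unchanged, gamma.gen unchanged); cached -2 stands.
  deps.gen: dirty, but its reads are unchanged (gamma.gen unchanged, export.gen unchanged); cached 4 stands.
  core.gen: dirty, but its reads are unchanged (link.txt unchanged, deps.gen unchanged); cached -6 stands.
  graph.gen: dirty, but its reads are unchanged (deps.gen unchanged, core.gen unchanged); cached 4 stands.
  patch.gen: dirty, but its reads are unchanged (graph.gen unchanged, codegen.gen unchanged); cached 4 stands.
  lexer.gen: dirty, but its reads are unchanged (graph.gen unchanged, patch.gen unchanged); cached 8 stands.

Note the absorption at gamma.gen: it re-runs yet its value is the same, leaving the output's value untouched.

Demanding lexer.gen again yields 8.
1 target commands run: gamma.gen.
The nodes whose values change: kernel.txt.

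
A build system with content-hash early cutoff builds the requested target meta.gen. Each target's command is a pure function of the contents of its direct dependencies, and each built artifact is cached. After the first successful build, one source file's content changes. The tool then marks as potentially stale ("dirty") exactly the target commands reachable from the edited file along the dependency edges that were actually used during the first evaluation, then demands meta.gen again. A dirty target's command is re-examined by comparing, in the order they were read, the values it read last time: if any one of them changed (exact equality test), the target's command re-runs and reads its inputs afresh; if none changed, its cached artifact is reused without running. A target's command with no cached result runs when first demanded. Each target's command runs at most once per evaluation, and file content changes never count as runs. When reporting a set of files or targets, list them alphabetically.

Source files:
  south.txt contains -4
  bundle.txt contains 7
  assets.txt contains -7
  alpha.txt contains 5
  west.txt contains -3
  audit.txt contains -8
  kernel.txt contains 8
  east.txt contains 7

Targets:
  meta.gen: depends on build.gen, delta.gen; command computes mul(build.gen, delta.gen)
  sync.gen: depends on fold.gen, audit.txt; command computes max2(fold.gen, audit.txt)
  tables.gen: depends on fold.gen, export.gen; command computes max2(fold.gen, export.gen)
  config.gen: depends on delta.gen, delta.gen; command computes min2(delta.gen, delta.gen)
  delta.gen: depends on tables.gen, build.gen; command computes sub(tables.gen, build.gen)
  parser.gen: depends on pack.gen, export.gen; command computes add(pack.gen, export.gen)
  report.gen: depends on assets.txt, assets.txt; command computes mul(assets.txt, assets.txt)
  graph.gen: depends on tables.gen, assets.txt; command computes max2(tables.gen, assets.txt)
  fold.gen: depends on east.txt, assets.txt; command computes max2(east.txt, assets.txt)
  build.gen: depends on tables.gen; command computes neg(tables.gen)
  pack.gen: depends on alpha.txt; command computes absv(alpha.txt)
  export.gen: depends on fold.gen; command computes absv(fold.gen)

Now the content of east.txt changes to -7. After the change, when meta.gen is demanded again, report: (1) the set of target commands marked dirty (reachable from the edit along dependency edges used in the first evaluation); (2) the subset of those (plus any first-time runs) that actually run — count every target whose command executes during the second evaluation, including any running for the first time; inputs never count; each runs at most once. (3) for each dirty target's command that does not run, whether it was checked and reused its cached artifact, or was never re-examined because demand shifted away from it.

Marked dirty: build.gen, delta.gen, export.gen, fold.gen, meta.gen, tables.gen.
Target commands that run: export.gen, fold.gen, tables.gen — 3 in total.
Checked but reused from cache: build.gen, delta.gen, meta.gen.
Key observation: the cutoff stops propagation at build.gen — its inputs' values are unchanged, so it reuses its cache.

First evaluation (everything demanded from the output):
  fold.gen = max2(7, -7) = 7
  export.gen = absv(7) = 7
  tables.gen = max2(7, 7) = 7
  build.gen = neg(7) = -7
  delta.gen = sub(7, -7) = 14
  meta.gen = mul(-7, 14) = -98

Propagation after the edit:
  fold.gen: runs — east.txt 7->-7; result -7.
  export.gen: runs — fold.gen 7->-7; result 7 (same value as before).
  tables.gen: runs — fold.gen 7->-7; result 7 (same value as before).
  build.gen: checked — values it read are unchanged (tables.gen unchanged); reused cached -7 without running.
  delta.gen: checked — values it read are unchanged (tables.gen unchanged, build.gen unchanged); reused cached 14 without running.
  meta.gen: checked — values it read are unchanged (build.gen unchanged, delta.gen unchanged); reused cached -98 without running.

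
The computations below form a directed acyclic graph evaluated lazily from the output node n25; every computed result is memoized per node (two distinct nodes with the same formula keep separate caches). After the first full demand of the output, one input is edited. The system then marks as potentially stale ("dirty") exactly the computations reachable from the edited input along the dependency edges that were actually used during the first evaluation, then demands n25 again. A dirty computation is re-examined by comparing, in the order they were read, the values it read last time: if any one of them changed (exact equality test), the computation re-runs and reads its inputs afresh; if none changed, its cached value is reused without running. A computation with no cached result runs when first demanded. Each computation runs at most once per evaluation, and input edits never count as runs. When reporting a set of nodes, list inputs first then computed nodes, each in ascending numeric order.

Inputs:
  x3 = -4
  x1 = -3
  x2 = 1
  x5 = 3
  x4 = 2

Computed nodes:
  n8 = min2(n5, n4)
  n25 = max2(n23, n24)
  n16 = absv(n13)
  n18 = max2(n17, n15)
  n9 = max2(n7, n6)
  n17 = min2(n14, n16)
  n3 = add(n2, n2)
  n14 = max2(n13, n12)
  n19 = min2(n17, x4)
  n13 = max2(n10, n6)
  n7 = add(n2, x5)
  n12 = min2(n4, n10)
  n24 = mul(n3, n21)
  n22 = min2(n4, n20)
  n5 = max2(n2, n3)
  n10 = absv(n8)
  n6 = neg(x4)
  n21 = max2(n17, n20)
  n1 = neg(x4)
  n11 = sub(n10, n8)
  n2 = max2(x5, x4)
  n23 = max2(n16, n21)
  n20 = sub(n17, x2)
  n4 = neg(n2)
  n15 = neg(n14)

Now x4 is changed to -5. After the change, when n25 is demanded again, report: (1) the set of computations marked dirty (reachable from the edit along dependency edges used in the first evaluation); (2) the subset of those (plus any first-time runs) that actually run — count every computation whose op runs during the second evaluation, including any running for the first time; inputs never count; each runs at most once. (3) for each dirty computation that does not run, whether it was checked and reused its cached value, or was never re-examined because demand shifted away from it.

The edit dirties: n2, n3, n4, n5, n6, n8, n10, n12, n13, n14, n16, n17, n20, n21, n23, n24, n25.
11 computations run: n2, n6, n13, n14, n16, n17, n20, n21, n23, n24, n25.
Cache hits after checking: n3, n4, n5, n8, n10, n12.
Note where the cutoff bites: n3 is checked, finds nothing changed, and keeps its cache.

First demand of the output computes:
  n2 = max2(3, 2) = 3
  n3 = add(3, 3) = 6
  n4 = neg(3) = -3
  n5 = max2(3, 6) = 6
  n6 = neg(2) = -2
  n8 = min2(6, -3) = -3
  n10 = absv(-3) = 3
  n12 = min2(-3, 3) = -3
  n13 = max2(3, -2) = 3
  n14 = max2(3, -3) = 3
  n16 = absv(3) = 3
  n17 = min2(3, 3) = 3
  n20 = sub(3, 1) = 2
  n21 = max2(3, 2) = 3
  n23 = max2(3, 3) = 3
  n24 = mul(6, 3) = 18
  n25 = max2(3, 18) = 18

After the edit, cleaning proceeds:
  n2: a read changed (x4 2->-5) — executes, giving 3 — identical to its old value.
  n3: dirty, but its reads are unchanged (n2 unchanged, n2 unchanged); cached 6 stands.
  n4: dirty, but its reads are unchanged (n2 unchanged); cached -3 stands.
  n5: dirty, but its reads are unchanged (n2 unchanged, n3 unchanged); cached 6 stands.
  n6: a read changed (x4 2->-5) — executes, giving 5.
  n8: dirty, but its reads are unchanged (n5 unchanged, n4 unchanged); cached -3 stands.
  n10: dirty, but its reads are unchanged (n8 unchanged); cached 3 stands.
  n12: dirty, but its reads are unchanged (n4 unchanged, n10 unchanged); cached -3 stands.
  n13: a read changed (n6 -2->5) — executes, giving 5.
  n14: a read changed (n13 3->5) — executes, giving 5.
  n16: a read changed (n13 3->5) — executes, giving 5.
  n17: a read changed (n14 3->5; n16 3->5) — executes, giving 5.
  n20: a read changed (n17 3->5) — executes, giving 4.
  n21: a read changed (n17 3->5; n20 2->4) — executes, giving 5.
  n23: a read changed (n16 3->5; n21 3->5) — executes, giving 5.
  n24: a read changed (n21 3->5) — executes, giving 30.
  n25: a read changed (n23 3->5; n24 18->30) — executes, giving 30.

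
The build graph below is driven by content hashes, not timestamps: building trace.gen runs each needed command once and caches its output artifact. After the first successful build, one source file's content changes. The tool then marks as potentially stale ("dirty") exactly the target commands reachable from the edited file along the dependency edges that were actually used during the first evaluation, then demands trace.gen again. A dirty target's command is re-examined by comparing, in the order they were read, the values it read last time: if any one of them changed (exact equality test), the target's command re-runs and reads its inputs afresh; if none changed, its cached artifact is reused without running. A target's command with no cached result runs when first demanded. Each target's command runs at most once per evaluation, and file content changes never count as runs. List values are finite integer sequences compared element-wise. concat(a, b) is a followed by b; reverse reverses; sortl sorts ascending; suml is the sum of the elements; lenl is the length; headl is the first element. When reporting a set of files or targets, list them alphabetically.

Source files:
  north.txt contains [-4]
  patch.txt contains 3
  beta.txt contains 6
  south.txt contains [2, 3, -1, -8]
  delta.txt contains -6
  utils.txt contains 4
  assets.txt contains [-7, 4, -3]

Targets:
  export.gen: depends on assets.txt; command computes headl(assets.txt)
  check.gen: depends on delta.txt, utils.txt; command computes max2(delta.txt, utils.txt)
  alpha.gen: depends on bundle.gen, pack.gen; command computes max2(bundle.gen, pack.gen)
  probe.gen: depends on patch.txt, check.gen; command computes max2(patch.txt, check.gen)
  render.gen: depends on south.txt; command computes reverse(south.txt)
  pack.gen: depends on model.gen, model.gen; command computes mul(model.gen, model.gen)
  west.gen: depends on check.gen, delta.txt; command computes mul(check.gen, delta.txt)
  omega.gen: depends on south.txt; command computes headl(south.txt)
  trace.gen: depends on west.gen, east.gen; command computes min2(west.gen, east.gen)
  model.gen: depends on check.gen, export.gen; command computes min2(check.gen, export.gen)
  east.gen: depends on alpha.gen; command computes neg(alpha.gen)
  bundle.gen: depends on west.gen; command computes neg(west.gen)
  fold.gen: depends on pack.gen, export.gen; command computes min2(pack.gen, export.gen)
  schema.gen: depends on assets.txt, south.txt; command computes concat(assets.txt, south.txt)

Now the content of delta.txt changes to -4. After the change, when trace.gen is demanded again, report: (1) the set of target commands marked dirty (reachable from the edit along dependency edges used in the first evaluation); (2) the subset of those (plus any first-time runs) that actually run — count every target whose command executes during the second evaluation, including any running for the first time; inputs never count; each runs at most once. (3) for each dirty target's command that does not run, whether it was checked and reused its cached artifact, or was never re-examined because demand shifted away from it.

Dirty set: alpha.gen, bundle.gen, check.gen, east.gen, model.gen, pack.gen, trace.gen, west.gen.
Run set: alpha.gen, bundle.gen, check.gen, trace.gen, west.gen (5 run).
Re-examined without running (cache reused): east.gen, model.gen, pack.gen.
The important point: at model.gen every value read last time is unchanged, so the dirty flag clears without a run.

Initial pass — values computed on the first demand:
  check.gen = max2(-6, 4) = 4
  export.gen = headl([-7, 4, -3]) = -7
  model.gen = min2(4, -7) = -7
  pack.gen = mul(-7, -7) = 49
  west.gen = mul(4, -6) = -24
  bundle.gen = neg(-24) = 24
  alpha.gen = max2(24, 49) = 49
  east.gen = neg(49) = -49
  trace.gen = min2(-24, -49) = -49

Second demand — change propagation:
  check.gen: re-runs because delta.txt -6->-4; new result 4 (unchanged).
  model.gen: re-examined; everything it read last time is the same (check.gen unchanged, export.gen unchanged) — cache -7 kept, no run.
  pack.gen: re-examined; everything it read last time is the same (model.gen unchanged, model.gen unchanged) — cache 49 kept, no run.
  west.gen: re-runs because delta.txt -6->-4; new result -16.
  bundle.gen: re-runs because west.gen -24->-16; new result 16.
  alpha.gen: re-runs because bundle.gen 24->16; new result 49 (unchanged).
  east.gen: re-examined; everything it read last time is the same (alpha.gen unchanged) — cache -49 kept, no run.
  trace.gen: re-runs because west.gen -24->-16; new result -49 (unchanged).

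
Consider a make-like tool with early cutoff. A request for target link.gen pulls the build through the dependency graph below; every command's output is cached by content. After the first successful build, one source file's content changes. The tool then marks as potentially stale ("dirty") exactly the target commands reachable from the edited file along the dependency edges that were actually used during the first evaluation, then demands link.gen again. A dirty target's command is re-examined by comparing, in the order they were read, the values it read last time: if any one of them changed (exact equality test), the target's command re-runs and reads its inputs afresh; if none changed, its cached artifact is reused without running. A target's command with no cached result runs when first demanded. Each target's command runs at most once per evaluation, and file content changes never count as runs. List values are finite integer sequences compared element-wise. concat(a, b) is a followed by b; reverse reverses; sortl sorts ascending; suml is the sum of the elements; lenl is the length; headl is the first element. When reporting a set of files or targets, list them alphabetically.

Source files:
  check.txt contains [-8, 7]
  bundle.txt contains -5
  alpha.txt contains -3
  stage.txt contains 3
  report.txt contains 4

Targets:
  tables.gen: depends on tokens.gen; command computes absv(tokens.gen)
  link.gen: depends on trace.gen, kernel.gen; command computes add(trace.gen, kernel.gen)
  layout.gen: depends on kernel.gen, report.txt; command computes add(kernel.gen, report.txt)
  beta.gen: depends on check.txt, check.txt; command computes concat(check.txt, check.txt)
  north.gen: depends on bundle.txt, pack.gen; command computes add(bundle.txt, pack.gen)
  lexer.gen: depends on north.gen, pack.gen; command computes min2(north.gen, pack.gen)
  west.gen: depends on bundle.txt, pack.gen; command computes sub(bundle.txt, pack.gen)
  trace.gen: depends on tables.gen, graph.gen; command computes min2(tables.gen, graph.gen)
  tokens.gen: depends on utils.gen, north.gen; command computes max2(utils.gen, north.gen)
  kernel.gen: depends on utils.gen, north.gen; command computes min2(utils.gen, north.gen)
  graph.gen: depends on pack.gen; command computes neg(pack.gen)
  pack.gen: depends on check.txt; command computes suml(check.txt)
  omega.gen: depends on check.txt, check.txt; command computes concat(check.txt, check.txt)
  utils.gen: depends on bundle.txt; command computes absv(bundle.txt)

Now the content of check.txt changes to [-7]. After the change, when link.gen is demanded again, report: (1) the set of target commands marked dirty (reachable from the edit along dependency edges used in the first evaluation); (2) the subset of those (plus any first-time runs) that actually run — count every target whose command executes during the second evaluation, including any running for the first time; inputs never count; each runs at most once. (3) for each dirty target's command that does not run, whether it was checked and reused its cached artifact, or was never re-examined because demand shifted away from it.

The edit dirties: graph.gen, kernel.gen, link.gen, north.gen, pack.gen, tables.gen, tokens.gen, trace.gen.
7 target commands run: graph.gen, kernel.gen, link.gen, north.gen, pack.gen, tokens.gen, trace.gen.
Cache hits after checking: tables.gen.
Note where the cutoff bites: tables.gen is checked, finds nothing changed, and keeps its cache.

First demand of the output computes:
  pack.gen = suml([-8, 7]) = -1
  graph.gen = neg(-1) = 1
  north.gen = add(-5, -1) = -6
  utils.gen = absv(-5) = 5
  kernel.gen = min2(5, -6) = -6
  tokens.gen = max2(5, -6) = 5
  tables.gen = absv(5) = 5
  trace.gen = min2(5, 1) = 1
  link.gen = add(1, -6) = -5

After the edit, cleaning proceeds:
  pack.gen: a read changed (check.txt [-8, 7]->[-7]) — executes, giving -7.
  graph.gen: a read changed (pack.gen -1->-7) — executes, giving 7.
  north.gen: a read changed (pack.gen -1->-7) — executes, giving -12.
  kernel.gen: a read changed (north.gen -6->-12) — executes, giving -12.
  tokens.gen: a read changed (north.gen -6->-12) — executes, giving 5 — identical to its old value.
  tables.gen: dirty, but its reads are unchanged (tokens.gen unchanged); cached 5 stands.
  trace.gen: a read changed (graph.gen 1->7) — executes, giving 5.
  link.gen: a read changed (trace.gen 1->5; kernel.gen -6->-12) — executes, giving -7.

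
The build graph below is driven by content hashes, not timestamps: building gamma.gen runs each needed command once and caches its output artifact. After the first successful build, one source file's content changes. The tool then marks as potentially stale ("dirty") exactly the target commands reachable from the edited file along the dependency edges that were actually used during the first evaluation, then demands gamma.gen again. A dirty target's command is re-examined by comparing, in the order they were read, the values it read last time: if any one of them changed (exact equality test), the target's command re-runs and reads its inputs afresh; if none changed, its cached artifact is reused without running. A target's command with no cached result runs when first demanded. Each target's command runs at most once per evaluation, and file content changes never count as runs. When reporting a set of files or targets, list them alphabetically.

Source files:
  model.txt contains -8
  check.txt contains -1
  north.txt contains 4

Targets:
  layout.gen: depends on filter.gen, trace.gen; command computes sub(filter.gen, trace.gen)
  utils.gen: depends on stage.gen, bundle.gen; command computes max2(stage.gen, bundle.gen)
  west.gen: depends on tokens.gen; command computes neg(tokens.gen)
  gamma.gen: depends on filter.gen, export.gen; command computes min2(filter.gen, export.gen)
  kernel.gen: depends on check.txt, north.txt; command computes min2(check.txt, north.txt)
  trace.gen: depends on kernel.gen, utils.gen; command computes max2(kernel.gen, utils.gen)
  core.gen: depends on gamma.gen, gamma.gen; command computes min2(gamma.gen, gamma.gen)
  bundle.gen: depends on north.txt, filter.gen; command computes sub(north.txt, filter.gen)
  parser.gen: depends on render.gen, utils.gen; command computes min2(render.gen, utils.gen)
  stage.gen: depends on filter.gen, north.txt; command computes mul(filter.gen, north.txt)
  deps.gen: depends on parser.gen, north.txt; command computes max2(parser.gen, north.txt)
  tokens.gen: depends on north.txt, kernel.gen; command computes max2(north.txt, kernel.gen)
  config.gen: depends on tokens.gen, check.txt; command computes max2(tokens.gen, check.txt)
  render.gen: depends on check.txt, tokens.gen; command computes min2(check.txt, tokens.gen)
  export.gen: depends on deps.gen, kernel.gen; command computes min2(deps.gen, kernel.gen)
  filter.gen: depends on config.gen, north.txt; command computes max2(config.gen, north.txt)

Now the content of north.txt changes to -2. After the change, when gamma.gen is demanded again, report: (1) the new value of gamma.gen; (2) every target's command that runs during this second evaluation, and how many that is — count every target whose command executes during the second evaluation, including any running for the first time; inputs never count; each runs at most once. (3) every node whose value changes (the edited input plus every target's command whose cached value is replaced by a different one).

gamma.gen now evaluates to -2.
Run set: bundle.gen, config.gen, deps.gen, export.gen, filter.gen, gamma.gen, kernel.gen, parser.gen, render.gen, stage.gen, tokens.gen, utils.gen (12 run).
Changed values: bundle.gen, config.gen, deps.gen, export.gen, filter.gen, gamma.gen, kernel.gen, north.txt, parser.gen, render.gen, stage.gen, tokens.gen, utils.gen.

Initial pass — values computed on the first demand:
  kernel.gen = min2(-1, 4) = -1
  tokens.gen = max2(4, -1) = 4
  config.gen = max2(4, -1) = 4
  filter.gen = max2(4, 4) = 4
  bundle.gen = sub(4, 4) = 0
  render.gen = min2(-1, 4) = -1
  stage.gen = mul(4, 4) = 16
  utils.gen = max2(16, 0) = 16
  parser.gen = min2(-1, 16) = -1
  deps.gen = max2(-1, 4) = 4
  export.gen = min2(4, -1) = -1
  gamma.gen = min2(4, -1) = -1

Second demand — change propagation:
  kernel.gen: re-runs because north.txt 4->-2; new result -2.
  tokens.gen: re-runs because north.txt 4->-2; kernel.gen -1->-2; new result -2.
  config.gen: re-runs because tokens.gen 4->-2; new result -1.
  filter.gen: re-runs because config.gen 4->-1; north.txt 4->-2; new result -1.
  bundle.gen: re-runs because north.txt 4->-2; filter.gen 4->-1; new result -1.
  render.gen: re-runs because tokens.gen 4->-2; new result -2.
  stage.gen: re-runs because filter.gen 4->-1; north.txt 4->-2; new result 2.
  utils.gen: re-runs because stage.gen 16->2; bundle.gen 0->-1; new result 2.
  parser.gen: re-runs because render.gen -1->-2; utils.gen 16->2; new result -2.
  deps.gen: re-runs because parser.gen -1->-2; north.txt 4->-2; new result -2.
  export.gen: re-runs because deps.gen 4->-2; kernel.gen -1->-2; new result -2.
  gamma.gen: re-runs because filter.gen 4->-1; export.gen -1->-2; new result -2.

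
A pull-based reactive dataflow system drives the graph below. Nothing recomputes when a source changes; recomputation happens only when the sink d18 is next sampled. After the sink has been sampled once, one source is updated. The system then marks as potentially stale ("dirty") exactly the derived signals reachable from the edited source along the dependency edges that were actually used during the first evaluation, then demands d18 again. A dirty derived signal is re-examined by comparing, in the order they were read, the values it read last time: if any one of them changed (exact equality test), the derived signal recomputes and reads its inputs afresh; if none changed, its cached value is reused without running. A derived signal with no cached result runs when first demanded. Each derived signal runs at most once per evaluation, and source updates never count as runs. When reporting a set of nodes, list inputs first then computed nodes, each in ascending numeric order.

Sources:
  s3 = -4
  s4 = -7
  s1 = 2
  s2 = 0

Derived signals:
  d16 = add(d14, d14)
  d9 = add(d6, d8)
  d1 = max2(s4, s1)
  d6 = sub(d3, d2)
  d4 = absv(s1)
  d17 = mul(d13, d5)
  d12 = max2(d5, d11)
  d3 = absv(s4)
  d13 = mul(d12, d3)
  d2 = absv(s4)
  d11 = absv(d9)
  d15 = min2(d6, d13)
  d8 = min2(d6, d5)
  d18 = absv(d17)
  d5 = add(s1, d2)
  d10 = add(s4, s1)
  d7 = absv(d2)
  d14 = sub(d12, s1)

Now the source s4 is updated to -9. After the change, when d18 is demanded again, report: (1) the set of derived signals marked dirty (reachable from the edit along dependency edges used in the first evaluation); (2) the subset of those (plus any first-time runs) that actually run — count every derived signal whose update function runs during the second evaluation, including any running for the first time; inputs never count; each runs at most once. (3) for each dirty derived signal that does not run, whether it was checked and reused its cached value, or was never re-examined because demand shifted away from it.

First evaluation (everything demanded from the output):
  d2 = absv(-7) = 7
  d3 = absv(-7) = 7
  d5 = add(2, 7) = 9
  d6 = sub(7, 7) = 0
  d8 = min2(0, 9) = 0
  d9 = add(0, 0) = 0
  d11 = absv(0) = 0
  d12 = max2(9, 0) = 9
  d13 = mul(9, 7) = 63
  d17 = mul(63, 9) = 567
  d18 = absv(567) = 567

Propagation after the edit:
  d2: runs — s4 -7->-9; result 9.
  d3: runs — s4 -7->-9; result 9.
  d5: runs — d2 7->9; result 11.
  d6: runs — d3 7->9; d2 7->9; result 0 (same value as before).
  d8: runs — d5 9->11; result 0 (same value as before).
  d9: checked — values it read are unchanged (d6 unchanged, d8 unchanged); reused cached 0 without running.
  d11: checked — values it read are unchanged (d9 unchanged); reused cached 0 without running.
  d12: runs — d5 9->11; result 11.
  d13: runs — d12 9->11; d3 7->9; result 99.
  d17: runs — d13 63->99; d5 9->11; result 1089.
  d18: runs — d17 567->1089; result 1089.

Key observation: the cutoff stops propagation at d9 — its inputs' values are unchanged, so it reuses its cache.

Marked dirty: d2, d3, d5, d6, d8, d9, d11, d12, d13, d17, d18.
Derived signals that run: d2, d3, d5, d6, d8, d12, d13, d17, d18 — 9 in total.
Checked but reused from cache: d9, d11.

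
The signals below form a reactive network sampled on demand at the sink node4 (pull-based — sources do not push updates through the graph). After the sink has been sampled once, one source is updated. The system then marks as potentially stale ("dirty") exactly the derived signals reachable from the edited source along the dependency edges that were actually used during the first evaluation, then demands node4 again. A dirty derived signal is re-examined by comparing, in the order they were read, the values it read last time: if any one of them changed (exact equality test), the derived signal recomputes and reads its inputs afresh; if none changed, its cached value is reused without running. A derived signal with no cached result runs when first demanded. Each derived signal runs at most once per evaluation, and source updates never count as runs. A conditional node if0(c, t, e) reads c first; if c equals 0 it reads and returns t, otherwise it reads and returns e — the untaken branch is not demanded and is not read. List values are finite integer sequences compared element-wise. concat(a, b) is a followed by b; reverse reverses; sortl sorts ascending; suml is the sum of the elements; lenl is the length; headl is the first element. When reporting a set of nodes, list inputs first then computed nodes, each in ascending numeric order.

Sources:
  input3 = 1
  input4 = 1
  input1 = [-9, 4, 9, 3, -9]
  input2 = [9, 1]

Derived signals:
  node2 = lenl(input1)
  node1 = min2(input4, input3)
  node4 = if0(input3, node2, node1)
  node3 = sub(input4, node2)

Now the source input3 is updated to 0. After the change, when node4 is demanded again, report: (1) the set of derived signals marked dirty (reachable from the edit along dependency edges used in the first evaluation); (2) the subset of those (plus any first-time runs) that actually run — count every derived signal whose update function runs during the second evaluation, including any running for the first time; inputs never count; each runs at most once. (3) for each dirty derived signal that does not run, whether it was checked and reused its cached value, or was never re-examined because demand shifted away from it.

Initial pass — values computed on the first demand:
  node1 = min2(1, 1) = 1
  node4 = if0(input3=1 -> else branch node1) = 1

Second demand — change propagation:
  node1: dirty yet unreached — the second evaluation never asks for it.
  node2: newly demanded (no cache) — executes and yields 5.
  node4: re-runs because input3 1->0; new result 5.

The important point: the flipped condition redirects demand; node1 is left stale, never re-checked.

Dirty set: node1, node4.
Run set: node2, node4 (2 run).
Left stale — demand moved off them: node1.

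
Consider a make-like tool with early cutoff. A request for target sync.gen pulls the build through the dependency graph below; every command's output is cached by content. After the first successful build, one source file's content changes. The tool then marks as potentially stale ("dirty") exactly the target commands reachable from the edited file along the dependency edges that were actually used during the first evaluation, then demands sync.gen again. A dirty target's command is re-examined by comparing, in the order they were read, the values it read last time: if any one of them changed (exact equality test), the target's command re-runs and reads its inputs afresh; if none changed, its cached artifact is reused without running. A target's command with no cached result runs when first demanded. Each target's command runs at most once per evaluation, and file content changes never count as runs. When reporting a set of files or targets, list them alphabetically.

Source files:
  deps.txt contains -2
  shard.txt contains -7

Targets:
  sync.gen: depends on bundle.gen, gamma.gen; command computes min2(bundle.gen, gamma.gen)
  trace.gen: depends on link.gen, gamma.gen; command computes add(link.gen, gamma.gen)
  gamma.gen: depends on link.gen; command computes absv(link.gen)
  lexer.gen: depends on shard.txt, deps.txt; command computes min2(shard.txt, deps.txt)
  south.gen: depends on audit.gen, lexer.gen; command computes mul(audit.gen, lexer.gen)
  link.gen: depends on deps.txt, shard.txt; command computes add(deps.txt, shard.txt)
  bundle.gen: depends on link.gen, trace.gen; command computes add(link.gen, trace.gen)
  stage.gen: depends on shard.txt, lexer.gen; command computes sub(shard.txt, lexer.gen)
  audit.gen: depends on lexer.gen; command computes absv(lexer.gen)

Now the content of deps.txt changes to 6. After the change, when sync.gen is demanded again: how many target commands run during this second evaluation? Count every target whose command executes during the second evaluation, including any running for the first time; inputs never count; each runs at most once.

5 target commands run: bundle.gen, gamma.gen, link.gen, sync.gen, trace.gen.

First demand of the output computes:
  link.gen = add(-2, -7) = -9
  gamma.gen = absv(-9) = 9
  trace.gen = add(-9, 9) = 0
  bundle.gen = add(-9, 0) = -9
  sync.gen = min2(-9, 9) = -9

After the edit, cleaning proceeds:
  link.gen: a read changed (deps.txt -2->6) — executes, giving -1.
  gamma.gen: a read changed (link.gen -9->-1) — executes, giving 1.
  trace.gen: a read changed (link.gen -9->-1; gamma.gen 9->1) — executes, giving 0 — identical to its old value.
  bundle.gen: a read changed (link.gen -9->-1) — executes, giving -1.
  sync.gen: a read changed (bundle.gen -9->-1; gamma.gen 9->1) — executes, giving -1.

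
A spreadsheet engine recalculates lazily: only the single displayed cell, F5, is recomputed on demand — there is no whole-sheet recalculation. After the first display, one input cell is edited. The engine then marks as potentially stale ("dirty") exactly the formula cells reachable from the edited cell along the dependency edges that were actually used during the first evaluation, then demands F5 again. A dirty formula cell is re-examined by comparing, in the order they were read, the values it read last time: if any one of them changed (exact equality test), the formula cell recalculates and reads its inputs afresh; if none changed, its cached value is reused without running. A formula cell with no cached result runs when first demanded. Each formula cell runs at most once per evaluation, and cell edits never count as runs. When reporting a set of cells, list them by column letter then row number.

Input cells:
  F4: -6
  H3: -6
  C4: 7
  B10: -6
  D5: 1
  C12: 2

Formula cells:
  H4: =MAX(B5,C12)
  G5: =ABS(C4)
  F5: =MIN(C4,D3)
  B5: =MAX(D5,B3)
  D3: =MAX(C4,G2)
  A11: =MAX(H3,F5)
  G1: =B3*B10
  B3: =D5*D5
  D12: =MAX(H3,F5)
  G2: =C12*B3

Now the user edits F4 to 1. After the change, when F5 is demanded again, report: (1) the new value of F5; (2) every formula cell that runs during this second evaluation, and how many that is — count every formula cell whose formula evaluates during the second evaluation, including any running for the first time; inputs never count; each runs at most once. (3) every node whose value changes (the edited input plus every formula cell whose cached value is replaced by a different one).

New value of F5: 7.
Formula cells that run: none — 0 in total.
Values that change: F4.
Key observation: F4 is never demanded by the output, so the edit triggers no recomputation at all.

First evaluation (everything demanded from the output):
  B3 = 1 * 1 = 1
  G2 = 2 * 1 = 2
  D3 = MAX(7, 2) = 7
  F5 = MIN(7, 7) = 7

Propagation after the edit:
  F4 feeds no computation that the output demands — nothing is marked dirty and nothing runs.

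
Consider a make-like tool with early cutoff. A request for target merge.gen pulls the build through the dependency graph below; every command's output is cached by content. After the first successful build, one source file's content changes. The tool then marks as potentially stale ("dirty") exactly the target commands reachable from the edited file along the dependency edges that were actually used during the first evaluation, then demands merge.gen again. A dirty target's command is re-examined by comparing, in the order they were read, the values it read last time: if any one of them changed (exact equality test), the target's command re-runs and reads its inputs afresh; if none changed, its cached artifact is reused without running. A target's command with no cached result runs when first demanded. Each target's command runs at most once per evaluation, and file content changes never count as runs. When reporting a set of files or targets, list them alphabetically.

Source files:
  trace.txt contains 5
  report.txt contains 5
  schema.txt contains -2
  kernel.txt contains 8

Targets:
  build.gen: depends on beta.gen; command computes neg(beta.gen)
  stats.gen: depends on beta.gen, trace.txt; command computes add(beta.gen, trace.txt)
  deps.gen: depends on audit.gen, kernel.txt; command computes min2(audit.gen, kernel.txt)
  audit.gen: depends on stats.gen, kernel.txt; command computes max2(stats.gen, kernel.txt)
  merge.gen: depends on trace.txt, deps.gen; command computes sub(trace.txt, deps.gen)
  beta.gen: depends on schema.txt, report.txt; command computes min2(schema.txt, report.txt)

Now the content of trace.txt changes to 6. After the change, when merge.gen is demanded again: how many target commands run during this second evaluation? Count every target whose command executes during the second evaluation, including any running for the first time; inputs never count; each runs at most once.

3 target commands run: audit.gen, merge.gen, stats.gen.
Note where the cutoff bites: deps.gen is checked, finds nothing changed, and keeps its cache.

First demand of the output computes:
  beta.gen = min2(-2, 5) = -2
  stats.gen = add(-2, 5) = 3
  audit.gen = max2(3, 8) = 8
  deps.gen = min2(8, 8) = 8
  merge.gen = sub(5, 8) = -3

After the edit, cleaning proceeds:
  stats.gen: a read changed (trace.txt 5->6) — executes, giving 4.
  audit.gen: a read changed (stats.gen 3->4) — executes, giving 8 — identical to its old value.
  deps.gen: dirty, but its reads are unchanged (audit.gen unchanged, kernel.txt unchanged); cached 8 stands.
  merge.gen: a read changed (trace.txt 5->6) — executes, giving -2.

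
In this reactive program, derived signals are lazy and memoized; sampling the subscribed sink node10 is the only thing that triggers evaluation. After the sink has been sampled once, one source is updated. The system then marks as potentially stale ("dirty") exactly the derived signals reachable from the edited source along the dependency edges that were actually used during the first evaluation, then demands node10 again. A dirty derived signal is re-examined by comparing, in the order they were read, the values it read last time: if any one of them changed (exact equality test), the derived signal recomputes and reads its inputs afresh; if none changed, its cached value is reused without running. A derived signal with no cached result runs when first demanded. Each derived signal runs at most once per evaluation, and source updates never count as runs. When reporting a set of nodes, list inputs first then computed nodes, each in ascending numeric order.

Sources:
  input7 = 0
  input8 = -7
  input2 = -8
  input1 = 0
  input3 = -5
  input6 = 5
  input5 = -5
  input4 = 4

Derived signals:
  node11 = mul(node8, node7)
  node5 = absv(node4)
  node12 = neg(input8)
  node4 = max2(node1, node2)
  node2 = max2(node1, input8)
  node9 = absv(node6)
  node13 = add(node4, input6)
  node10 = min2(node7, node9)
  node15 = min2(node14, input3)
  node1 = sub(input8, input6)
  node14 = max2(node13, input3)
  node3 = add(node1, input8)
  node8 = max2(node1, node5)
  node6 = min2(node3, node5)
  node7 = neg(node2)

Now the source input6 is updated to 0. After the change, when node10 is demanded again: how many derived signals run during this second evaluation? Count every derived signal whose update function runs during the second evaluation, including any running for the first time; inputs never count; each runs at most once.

7 derived signals run: node1, node2, node3, node4, node6, node9, node10.
Note where the cutoff bites: node5 is checked, finds nothing changed, and keeps its cache.

First demand of the output computes:
  node1 = sub(-7, 5) = -12
  node2 = max2(-12, -7) = -7
  node3 = add(-12, -7) = -19
  node4 = max2(-12, -7) = -7
  node5 = absv(-7) = 7
  node6 = min2(-19, 7) = -19
  node7 = neg(-7) = 7
  node9 = absv(-19) = 19
  node10 = min2(7, 19) = 7

After the edit, cleaning proceeds:
  node1: a read changed (input6 5->0) — executes, giving -7.
  node2: a read changed (node1 -12->-7) — executes, giving -7 — identical to its old value.
  node3: a read changed (node1 -12->-7) — executes, giving -14.
  node4: a read changed (node1 -12->-7) — executes, giving -7 — identical to its old value.
  node5: dirty, but its reads are unchanged (node4 unchanged); cached 7 stands.
  node6: a read changed (node3 -19->-14) — executes, giving -14.
  node7: dirty, but its reads are unchanged (node2 unchanged); cached 7 stands.
  node9: a read changed (node6 -19->-14) — executes, giving 14.
  node10: a read changed (node9 19->14) — executes, giving 7 — identical to its old value.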